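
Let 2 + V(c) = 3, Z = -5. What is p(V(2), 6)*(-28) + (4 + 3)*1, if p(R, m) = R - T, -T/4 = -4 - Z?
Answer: -133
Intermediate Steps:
V(c) = 1 (V(c) = -2 + 3 = 1)
T = -4 (T = -4*(-4 - 1*(-5)) = -4*(-4 + 5) = -4*1 = -4)
p(R, m) = 4 + R (p(R, m) = R - 1*(-4) = R + 4 = 4 + R)
p(V(2), 6)*(-28) + (4 + 3)*1 = (4 + 1)*(-28) + (4 + 3)*1 = 5*(-28) + 7*1 = -140 + 7 = -133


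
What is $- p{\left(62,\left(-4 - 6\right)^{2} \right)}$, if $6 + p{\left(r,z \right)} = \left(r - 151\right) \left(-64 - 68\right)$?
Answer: $-11742$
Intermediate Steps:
$p{\left(r,z \right)} = 19926 - 132 r$ ($p{\left(r,z \right)} = -6 + \left(r - 151\right) \left(-64 - 68\right) = -6 + \left(-151 + r\right) \left(-132\right) = -6 - \left(-19932 + 132 r\right) = 19926 - 132 r$)
$- p{\left(62,\left(-4 - 6\right)^{2} \right)} = - (19926 - 8184) = \left(-1\right) 11742 = -11742$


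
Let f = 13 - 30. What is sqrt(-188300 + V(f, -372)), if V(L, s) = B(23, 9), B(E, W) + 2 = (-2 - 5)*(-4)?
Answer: I*sqrt(188274) ≈ 433.91*I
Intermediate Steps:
f = -17
B(E, W) = 26 (B(E, W) = -2 + (-2 - 5)*(-4) = -2 - 7*(-4) = -2 + 28 = 26)
V(L, s) = 26
sqrt(-188300 + V(f, -372)) = sqrt(-188300 + 26) = sqrt(-188274) = I*sqrt(188274)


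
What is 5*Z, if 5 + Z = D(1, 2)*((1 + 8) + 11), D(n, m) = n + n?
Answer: 175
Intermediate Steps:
D(n, m) = 2*n
Z = 35 (Z = -5 + (2*1)*((1 + 8) + 11) = -5 + 2*(9 + 11) = -5 + 2*20 = -5 + 40 = 35)
5*Z = 5*35 = 175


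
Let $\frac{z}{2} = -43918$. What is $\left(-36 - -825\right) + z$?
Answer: $-87047$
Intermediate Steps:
$z = -87836$ ($z = 2 \left(-43918\right) = -87836$)
$\left(-36 - -825\right) + z = \left(-36 - -825\right) - 87836 = \left(-36 + 825\right) - 87836 = 789 - 87836 = -87047$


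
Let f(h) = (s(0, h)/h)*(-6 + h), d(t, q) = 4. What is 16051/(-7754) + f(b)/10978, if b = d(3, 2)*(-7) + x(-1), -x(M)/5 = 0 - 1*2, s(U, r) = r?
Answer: -88196987/42561706 ≈ -2.0722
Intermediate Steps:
x(M) = 10 (x(M) = -5*(0 - 1*2) = -5*(0 - 2) = -5*(-2) = 10)
b = -18 (b = 4*(-7) + 10 = -28 + 10 = -18)
f(h) = -6 + h (f(h) = (h/h)*(-6 + h) = 1*(-6 + h) = -6 + h)
16051/(-7754) + f(b)/10978 = 16051/(-7754) + (-6 - 18)/10978 = 16051*(-1/7754) - 24*1/10978 = -16051/7754 - 12/5489 = -88196987/42561706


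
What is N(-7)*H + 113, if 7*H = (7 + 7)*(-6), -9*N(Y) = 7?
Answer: 367/3 ≈ 122.33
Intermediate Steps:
N(Y) = -7/9 (N(Y) = -1/9*7 = -7/9)
H = -12 (H = ((7 + 7)*(-6))/7 = (14*(-6))/7 = (1/7)*(-84) = -12)
N(-7)*H + 113 = -7/9*(-12) + 113 = 28/3 + 113 = 367/3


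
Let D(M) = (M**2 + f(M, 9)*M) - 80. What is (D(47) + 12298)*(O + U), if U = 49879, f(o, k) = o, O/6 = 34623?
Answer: 4285716412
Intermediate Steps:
O = 207738 (O = 6*34623 = 207738)
D(M) = -80 + 2*M**2 (D(M) = (M**2 + M*M) - 80 = (M**2 + M**2) - 80 = 2*M**2 - 80 = -80 + 2*M**2)
(D(47) + 12298)*(O + U) = ((-80 + 2*47**2) + 12298)*(207738 + 49879) = ((-80 + 2*2209) + 12298)*257617 = ((-80 + 4418) + 12298)*257617 = (4338 + 12298)*257617 = 16636*257617 = 4285716412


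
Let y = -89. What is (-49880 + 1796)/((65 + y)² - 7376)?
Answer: 12021/1700 ≈ 7.0712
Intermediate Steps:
(-49880 + 1796)/((65 + y)² - 7376) = (-49880 + 1796)/((65 - 89)² - 7376) = -48084/((-24)² - 7376) = -48084/(576 - 7376) = -48084/(-6800) = -48084*(-1/6800) = 12021/1700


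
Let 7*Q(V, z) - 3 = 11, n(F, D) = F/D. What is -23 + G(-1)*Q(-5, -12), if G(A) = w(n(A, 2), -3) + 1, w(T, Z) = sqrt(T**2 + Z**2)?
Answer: -21 + sqrt(37) ≈ -14.917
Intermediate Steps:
Q(V, z) = 2 (Q(V, z) = 3/7 + (1/7)*11 = 3/7 + 11/7 = 2)
G(A) = 1 + sqrt(9 + A**2/4) (G(A) = sqrt((A/2)**2 + (-3)**2) + 1 = sqrt((A*(1/2))**2 + 9) + 1 = sqrt((A/2)**2 + 9) + 1 = sqrt(A**2/4 + 9) + 1 = sqrt(9 + A**2/4) + 1 = 1 + sqrt(9 + A**2/4))
-23 + G(-1)*Q(-5, -12) = -23 + (1 + sqrt(36 + (-1)**2)/2)*2 = -23 + (1 + sqrt(36 + 1)/2)*2 = -23 + (1 + sqrt(37)/2)*2 = -23 + (2 + sqrt(37)) = -21 + sqrt(37)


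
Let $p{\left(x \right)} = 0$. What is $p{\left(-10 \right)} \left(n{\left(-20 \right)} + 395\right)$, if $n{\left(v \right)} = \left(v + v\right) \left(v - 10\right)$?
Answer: $0$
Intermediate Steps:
$n{\left(v \right)} = 2 v \left(-10 + v\right)$
$p{\left(-10 \right)} \left(n{\left(-20 \right)} + 395\right) = 0 \left(2 \left(-20\right) \left(-10 - 20\right) + 395\right) = 0 \left(2 \left(-20\right) \left(-30\right) + 395\right) = 0 \left(1200 + 395\right) = 0 \cdot 1595 = 0$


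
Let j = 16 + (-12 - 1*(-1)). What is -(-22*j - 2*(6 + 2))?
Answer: 126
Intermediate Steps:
j = 5 (j = 16 + (-12 + 1) = 16 - 11 = 5)
-(-22*j - 2*(6 + 2)) = -(-22*5 - 2*(6 + 2)) = -(-110 - 2*8) = -(-110 - 16) = -1*(-126) = 126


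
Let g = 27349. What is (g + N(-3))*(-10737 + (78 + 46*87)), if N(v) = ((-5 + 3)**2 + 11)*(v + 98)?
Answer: -191548518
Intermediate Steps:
N(v) = 1470 + 15*v (N(v) = ((-2)**2 + 11)*(98 + v) = (4 + 11)*(98 + v) = 15*(98 + v) = 1470 + 15*v)
(g + N(-3))*(-10737 + (78 + 46*87)) = (27349 + (1470 + 15*(-3)))*(-10737 + (78 + 46*87)) = (27349 + (1470 - 45))*(-10737 + (78 + 4002)) = (27349 + 1425)*(-10737 + 4080) = 28774*(-6657) = -191548518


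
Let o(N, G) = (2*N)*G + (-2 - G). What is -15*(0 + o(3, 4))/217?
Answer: -270/217 ≈ -1.2442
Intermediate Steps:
o(N, G) = -2 - G + 2*G*N (o(N, G) = 2*G*N + (-2 - G) = -2 - G + 2*G*N)
-15*(0 + o(3, 4))/217 = -15*(0 + (-2 - 1*4 + 2*4*3))/217 = -15*(0 + (-2 - 4 + 24))*(1/217) = -15*(0 + 18)*(1/217) = -15*18*(1/217) = -270*1/217 = -270/217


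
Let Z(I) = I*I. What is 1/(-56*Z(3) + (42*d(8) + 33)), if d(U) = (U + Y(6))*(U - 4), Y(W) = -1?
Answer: 1/705 ≈ 0.0014184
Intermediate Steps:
Z(I) = I²
d(U) = (-1 + U)*(-4 + U) (d(U) = (U - 1)*(U - 4) = (-1 + U)*(-4 + U))
1/(-56*Z(3) + (42*d(8) + 33)) = 1/(-56*3² + (42*(4 + 8² - 5*8) + 33)) = 1/(-56*9 + (42*(4 + 64 - 40) + 33)) = 1/(-504 + (42*28 + 33)) = 1/(-504 + (1176 + 33)) = 1/(-504 + 1209) = 1/705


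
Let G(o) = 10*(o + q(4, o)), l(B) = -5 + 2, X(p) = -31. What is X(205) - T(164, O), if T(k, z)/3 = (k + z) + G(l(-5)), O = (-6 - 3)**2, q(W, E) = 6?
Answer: -856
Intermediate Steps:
l(B) = -3
O = 81 (O = (-9)**2 = 81)
G(o) = 60 + 10*o (G(o) = 10*(o + 6) = 10*(6 + o) = 60 + 10*o)
T(k, z) = 90 + 3*k + 3*z (T(k, z) = 3*((k + z) + (60 + 10*(-3))) = 3*((k + z) + (60 - 30)) = 3*((k + z) + 30) = 3*(30 + k + z) = 90 + 3*k + 3*z)
X(205) - T(164, O) = -31 - (90 + 3*164 + 3*81) = -31 - (90 + 492 + 243) = -31 - 1*825 = -31 - 825 = -856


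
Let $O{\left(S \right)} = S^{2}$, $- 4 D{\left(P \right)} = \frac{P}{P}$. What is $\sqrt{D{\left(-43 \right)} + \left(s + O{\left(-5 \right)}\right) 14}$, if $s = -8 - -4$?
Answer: $\frac{5 \sqrt{47}}{2} \approx 17.139$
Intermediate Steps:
$s = -4$ ($s = -8 + 4 = -4$)
$D{\left(P \right)} = - \frac{1}{4}$ ($D{\left(P \right)} = - \frac{P \frac{1}{P}}{4} = \left(- \frac{1}{4}\right) 1 = - \frac{1}{4}$)
$\sqrt{D{\left(-43 \right)} + \left(s + O{\left(-5 \right)}\right) 14} = \sqrt{- \frac{1}{4} + \left(-4 + \left(-5\right)^{2}\right) 14} = \sqrt{- \frac{1}{4} + \left(-4 + 25\right) 14} = \sqrt{- \frac{1}{4} + 21 \cdot 14} = \sqrt{- \frac{1}{4} + 294} = \sqrt{\frac{1175}{4}} = \frac{5 \sqrt{47}}{2}$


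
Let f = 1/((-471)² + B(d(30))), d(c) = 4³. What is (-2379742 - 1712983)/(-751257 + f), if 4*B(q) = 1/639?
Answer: 331525690925975/60854564131839 ≈ 5.4478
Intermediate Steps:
d(c) = 64
B(q) = 1/2556 (B(q) = (¼)/639 = (¼)*(1/639) = 1/2556)
f = 2556/567025597 (f = 1/((-471)² + 1/2556) = 1/(221841 + 1/2556) = 1/(567025597/2556) = 2556/567025597 ≈ 4.5077e-6)
(-2379742 - 1712983)/(-751257 + f) = (-2379742 - 1712983)/(-751257 + 2556/567025597) = -4092725/(-425981948922873/567025597) = -4092725*(-567025597/425981948922873) = 331525690925975/60854564131839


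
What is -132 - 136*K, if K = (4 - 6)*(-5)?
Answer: -1492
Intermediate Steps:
K = 10 (K = -2*(-5) = 10)
-132 - 136*K = -132 - 136*10 = -132 - 1360 = -1492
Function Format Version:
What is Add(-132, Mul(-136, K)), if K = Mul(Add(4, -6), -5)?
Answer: -1492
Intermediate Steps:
K = 10 (K = Mul(-2, -5) = 10)
Add(-132, Mul(-136, K)) = Add(-132, Mul(-136, 10)) = Add(-132, -1360) = -1492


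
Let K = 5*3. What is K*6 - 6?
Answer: 84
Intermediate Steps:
K = 15
K*6 - 6 = 15*6 - 6 = 90 - 6 = 84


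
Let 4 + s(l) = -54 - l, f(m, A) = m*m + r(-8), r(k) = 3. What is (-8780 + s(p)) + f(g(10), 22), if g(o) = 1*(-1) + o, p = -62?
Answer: -8692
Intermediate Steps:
g(o) = -1 + o
f(m, A) = 3 + m² (f(m, A) = m*m + 3 = m² + 3 = 3 + m²)
s(l) = -58 - l (s(l) = -4 + (-54 - l) = -58 - l)
(-8780 + s(p)) + f(g(10), 22) = (-8780 + (-58 - 1*(-62))) + (3 + (-1 + 10)²) = (-8780 + (-58 + 62)) + (3 + 9²) = (-8780 + 4) + (3 + 81) = -8776 + 84 = -8692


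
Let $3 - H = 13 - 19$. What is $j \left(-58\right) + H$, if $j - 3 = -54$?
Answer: $2967$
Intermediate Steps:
$j = -51$ ($j = 3 - 54 = -51$)
$H = 9$ ($H = 3 - \left(13 - 19\right) = 3 - -6 = 3 + 6 = 9$)
$j \left(-58\right) + H = \left(-51\right) \left(-58\right) + 9 = 2958 + 9 = 2967$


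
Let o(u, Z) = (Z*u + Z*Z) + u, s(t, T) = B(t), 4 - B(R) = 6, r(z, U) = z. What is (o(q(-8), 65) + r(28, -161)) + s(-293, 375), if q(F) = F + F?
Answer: 3195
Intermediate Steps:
q(F) = 2*F
B(R) = -2 (B(R) = 4 - 1*6 = 4 - 6 = -2)
s(t, T) = -2
o(u, Z) = u + Z² + Z*u (o(u, Z) = (Z*u + Z²) + u = (Z² + Z*u) + u = u + Z² + Z*u)
(o(q(-8), 65) + r(28, -161)) + s(-293, 375) = ((2*(-8) + 65² + 65*(2*(-8))) + 28) - 2 = ((-16 + 4225 + 65*(-16)) + 28) - 2 = ((-16 + 4225 - 1040) + 28) - 2 = (3169 + 28) - 2 = 3197 - 2 = 3195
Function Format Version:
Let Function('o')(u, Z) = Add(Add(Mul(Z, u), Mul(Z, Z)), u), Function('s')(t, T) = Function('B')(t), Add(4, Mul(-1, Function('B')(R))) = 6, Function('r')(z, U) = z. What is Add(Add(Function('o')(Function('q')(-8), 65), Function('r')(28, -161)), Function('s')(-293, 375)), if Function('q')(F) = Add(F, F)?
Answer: 3195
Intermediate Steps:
Function('q')(F) = Mul(2, F)
Function('B')(R) = -2 (Function('B')(R) = Add(4, Mul(-1, 6)) = Add(4, -6) = -2)
Function('s')(t, T) = -2
Function('o')(u, Z) = Add(u, Pow(Z, 2), Mul(Z, u)) (Function('o')(u, Z) = Add(Add(Mul(Z, u), Pow(Z, 2)), u) = Add(Add(Pow(Z, 2), Mul(Z, u)), u) = Add(u, Pow(Z, 2), Mul(Z, u)))
Add(Add(Function('o')(Function('q')(-8), 65), Function('r')(28, -161)), Function('s')(-293, 375)) = Add(Add(Add(Mul(2, -8), Pow(65, 2), Mul(65, Mul(2, -8))), 28), -2) = Add(Add(Add(-16, 4225, Mul(65, -16)), 28), -2) = Add(Add(Add(-16, 4225, -1040), 28), -2) = Add(Add(3169, 28), -2) = Add(3197, -2) = 3195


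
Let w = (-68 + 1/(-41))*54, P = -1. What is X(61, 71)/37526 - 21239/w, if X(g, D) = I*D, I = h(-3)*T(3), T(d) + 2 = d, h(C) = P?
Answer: 8166727562/1412910189 ≈ 5.7801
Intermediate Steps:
h(C) = -1
T(d) = -2 + d
w = -150606/41 (w = (-68 - 1/41)*54 = -2789/41*54 = -150606/41 ≈ -3673.3)
I = -1 (I = -(-2 + 3) = -1*1 = -1)
X(g, D) = -D
X(61, 71)/37526 - 21239/w = -1*71/37526 - 21239/(-150606/41) = -71*1/37526 - 21239*(-41/150606) = -71/37526 + 870799/150606 = 8166727562/1412910189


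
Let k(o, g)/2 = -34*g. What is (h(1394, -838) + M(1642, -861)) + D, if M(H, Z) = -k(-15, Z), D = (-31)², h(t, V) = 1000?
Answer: -56587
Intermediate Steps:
k(o, g) = -68*g (k(o, g) = 2*(-34*g) = -68*g)
D = 961
M(H, Z) = 68*Z (M(H, Z) = -(-68)*Z = 68*Z)
(h(1394, -838) + M(1642, -861)) + D = (1000 + 68*(-861)) + 961 = (1000 - 58548) + 961 = -57548 + 961 = -56587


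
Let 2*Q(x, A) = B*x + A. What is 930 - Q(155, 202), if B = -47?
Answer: 8943/2 ≈ 4471.5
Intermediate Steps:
Q(x, A) = A/2 - 47*x/2 (Q(x, A) = (-47*x + A)/2 = (A - 47*x)/2 = A/2 - 47*x/2)
930 - Q(155, 202) = 930 - ((1/2)*202 - 47/2*155) = 930 - (101 - 7285/2) = 930 - 1*(-7083/2) = 930 + 7083/2 = 8943/2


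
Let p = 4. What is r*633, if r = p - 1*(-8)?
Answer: 7596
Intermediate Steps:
r = 12 (r = 4 - 1*(-8) = 4 + 8 = 12)
r*633 = 12*633 = 7596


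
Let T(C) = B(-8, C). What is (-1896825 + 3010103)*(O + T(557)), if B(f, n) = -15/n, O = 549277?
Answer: 340604369304172/557 ≈ 6.1150e+11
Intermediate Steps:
T(C) = -15/C
(-1896825 + 3010103)*(O + T(557)) = (-1896825 + 3010103)*(549277 - 15/557) = 1113278*(549277 - 15*1/557) = 1113278*(549277 - 15/557) = 1113278*(305947274/557) = 340604369304172/557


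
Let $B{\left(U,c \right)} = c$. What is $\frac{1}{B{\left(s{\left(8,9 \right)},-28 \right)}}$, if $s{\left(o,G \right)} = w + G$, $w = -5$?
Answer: $- \frac{1}{28} \approx -0.035714$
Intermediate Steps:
$s{\left(o,G \right)} = -5 + G$
$\frac{1}{B{\left(s{\left(8,9 \right)},-28 \right)}} = \frac{1}{-28} = - \frac{1}{28}$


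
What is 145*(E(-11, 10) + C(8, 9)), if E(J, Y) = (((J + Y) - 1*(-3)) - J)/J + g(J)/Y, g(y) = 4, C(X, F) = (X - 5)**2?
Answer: 13108/11 ≈ 1191.6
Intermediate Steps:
C(X, F) = (-5 + X)**2
E(J, Y) = 4/Y + (3 + Y)/J (E(J, Y) = (((J + Y) - 1*(-3)) - J)/J + 4/Y = (((J + Y) + 3) - J)/J + 4/Y = ((3 + J + Y) - J)/J + 4/Y = (3 + Y)/J + 4/Y = 4/Y + (3 + Y)/J)
145*(E(-11, 10) + C(8, 9)) = 145*((3/(-11) + 4/10 + 10/(-11)) + (-5 + 8)**2) = 145*((3*(-1/11) + 4*(1/10) + 10*(-1/11)) + 3**2) = 145*((-3/11 + 2/5 - 10/11) + 9) = 145*(-43/55 + 9) = 145*(452/55) = 13108/11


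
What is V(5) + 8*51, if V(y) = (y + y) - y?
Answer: 413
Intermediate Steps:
V(y) = y (V(y) = 2*y - y = y)
V(5) + 8*51 = 5 + 8*51 = 5 + 408 = 413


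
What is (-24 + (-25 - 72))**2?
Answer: 14641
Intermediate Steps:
(-24 + (-25 - 72))**2 = (-24 - 97)**2 = (-121)**2 = 14641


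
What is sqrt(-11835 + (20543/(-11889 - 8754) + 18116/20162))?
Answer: I*sqrt(512536339558861133502)/208102083 ≈ 108.79*I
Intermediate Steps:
sqrt(-11835 + (20543/(-11889 - 8754) + 18116/20162)) = sqrt(-11835 + (20543/(-20643) + 18116*(1/20162))) = sqrt(-11835 + (20543*(-1/20643) + 9058/10081)) = sqrt(-11835 + (-20543/20643 + 9058/10081)) = sqrt(-11835 - 20109689/208102083) = sqrt(-2462908261994/208102083) = I*sqrt(512536339558861133502)/208102083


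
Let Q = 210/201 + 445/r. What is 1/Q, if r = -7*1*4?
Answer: -1876/27855 ≈ -0.067349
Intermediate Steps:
r = -28 (r = -7*4 = -28)
Q = -27855/1876 (Q = 210/201 + 445/(-28) = 210*(1/201) + 445*(-1/28) = 70/67 - 445/28 = -27855/1876 ≈ -14.848)
1/Q = 1/(-27855/1876) = -1876/27855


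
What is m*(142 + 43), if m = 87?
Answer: 16095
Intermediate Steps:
m*(142 + 43) = 87*(142 + 43) = 87*185 = 16095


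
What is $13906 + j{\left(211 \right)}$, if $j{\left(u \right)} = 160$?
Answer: $14066$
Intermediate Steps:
$13906 + j{\left(211 \right)} = 13906 + 160 = 14066$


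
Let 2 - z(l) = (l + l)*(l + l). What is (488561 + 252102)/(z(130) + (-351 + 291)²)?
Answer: -67333/5818 ≈ -11.573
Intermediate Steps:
z(l) = 2 - 4*l² (z(l) = 2 - (l + l)*(l + l) = 2 - 2*l*2*l = 2 - 4*l²)
(488561 + 252102)/(z(130) + (-351 + 291)²) = (488561 + 252102)/((2 - 4*130²) + (-351 + 291)²) = 740663/((2 - 4*16900) + (-60)²) = 740663/((2 - 67600) + 3600) = 740663/(-67598 + 3600) = 740663/(-63998) = 740663*(-1/63998) = -67333/5818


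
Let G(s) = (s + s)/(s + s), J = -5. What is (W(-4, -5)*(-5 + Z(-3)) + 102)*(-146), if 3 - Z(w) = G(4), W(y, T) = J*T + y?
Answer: -5694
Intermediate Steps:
W(y, T) = y - 5*T (W(y, T) = -5*T + y = y - 5*T)
G(s) = 1 (G(s) = (2*s)/((2*s)) = (2*s)*(1/(2*s)) = 1)
Z(w) = 2 (Z(w) = 3 - 1*1 = 3 - 1 = 2)
(W(-4, -5)*(-5 + Z(-3)) + 102)*(-146) = ((-4 - 5*(-5))*(-5 + 2) + 102)*(-146) = ((-4 + 25)*(-3) + 102)*(-146) = (21*(-3) + 102)*(-146) = (-63 + 102)*(-146) = 39*(-146) = -5694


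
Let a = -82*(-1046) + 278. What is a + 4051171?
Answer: 4137221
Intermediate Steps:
a = 86050 (a = 85772 + 278 = 86050)
a + 4051171 = 86050 + 4051171 = 4137221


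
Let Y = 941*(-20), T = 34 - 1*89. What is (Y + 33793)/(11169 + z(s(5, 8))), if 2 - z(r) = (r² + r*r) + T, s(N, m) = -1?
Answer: 651/488 ≈ 1.3340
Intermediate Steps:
T = -55 (T = 34 - 89 = -55)
z(r) = 57 - 2*r² (z(r) = 2 - ((r² + r*r) - 55) = 2 - ((r² + r²) - 55) = 2 - (2*r² - 55) = 2 - (-55 + 2*r²) = 2 + (55 - 2*r²) = 57 - 2*r²)
Y = -18820
(Y + 33793)/(11169 + z(s(5, 8))) = (-18820 + 33793)/(11169 + (57 - 2*(-1)²)) = 14973/(11169 + (57 - 2*1)) = 14973/(11169 + (57 - 2)) = 14973/(11169 + 55) = 14973/11224 = 14973*(1/11224) = 651/488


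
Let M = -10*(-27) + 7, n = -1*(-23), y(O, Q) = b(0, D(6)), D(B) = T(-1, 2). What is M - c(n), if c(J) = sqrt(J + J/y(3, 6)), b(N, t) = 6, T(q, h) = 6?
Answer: 277 - sqrt(966)/6 ≈ 271.82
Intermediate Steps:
D(B) = 6
y(O, Q) = 6
n = 23
M = 277 (M = 270 + 7 = 277)
c(J) = sqrt(42)*sqrt(J)/6 (c(J) = sqrt(J + J/6) = sqrt(7*J/6) = sqrt(42)*sqrt(J)/6)
M - c(n) = 277 - sqrt(42)*sqrt(23)/6 = 277 - sqrt(966)/6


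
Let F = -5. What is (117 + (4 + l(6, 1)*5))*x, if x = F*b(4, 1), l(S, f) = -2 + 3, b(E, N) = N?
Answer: -630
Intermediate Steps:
l(S, f) = 1
x = -5 (x = -5*1 = -5)
(117 + (4 + l(6, 1)*5))*x = (117 + (4 + 1*5))*(-5) = (117 + (4 + 5))*(-5) = (117 + 9)*(-5) = 126*(-5) = -630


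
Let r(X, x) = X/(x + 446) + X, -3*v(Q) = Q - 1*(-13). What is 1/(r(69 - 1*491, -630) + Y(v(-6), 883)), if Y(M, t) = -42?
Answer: -92/42477 ≈ -0.0021659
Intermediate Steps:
v(Q) = -13/3 - Q/3 (v(Q) = -(Q - 1*(-13))/3 = -(Q + 13)/3 = -(13 + Q)/3 = -13/3 - Q/3)
r(X, x) = X + X/(446 + x) (r(X, x) = X/(446 + x) + X = X + X/(446 + x))
1/(r(69 - 1*491, -630) + Y(v(-6), 883)) = 1/((69 - 1*491)*(447 - 630)/(446 - 630) - 42) = 1/((69 - 491)*(-183)/(-184) - 42) = 1/(-422*(-1/184)*(-183) - 42) = 1/(-38613/92 - 42) = 1/(-42477/92) = -92/42477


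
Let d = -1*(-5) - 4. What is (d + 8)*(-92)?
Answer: -828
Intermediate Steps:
d = 1 (d = 5 - 4 = 1)
(d + 8)*(-92) = (1 + 8)*(-92) = 9*(-92) = -828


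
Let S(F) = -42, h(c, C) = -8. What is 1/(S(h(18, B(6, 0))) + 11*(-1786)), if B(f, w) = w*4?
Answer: -1/19688 ≈ -5.0792e-5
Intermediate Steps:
B(f, w) = 4*w
1/(S(h(18, B(6, 0))) + 11*(-1786)) = 1/(-42 + 11*(-1786)) = 1/(-42 - 19646) = 1/(-19688) = -1/19688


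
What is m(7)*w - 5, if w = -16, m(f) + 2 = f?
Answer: -85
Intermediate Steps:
m(f) = -2 + f
m(7)*w - 5 = (-2 + 7)*(-16) - 5 = 5*(-16) - 5 = -80 - 5 = -85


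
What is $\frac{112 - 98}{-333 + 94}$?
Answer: $- \frac{14}{239} \approx -0.058577$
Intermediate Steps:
$\frac{112 - 98}{-333 + 94} = \frac{14}{-239} = 14 \left(- \frac{1}{239}\right) = - \frac{14}{239}$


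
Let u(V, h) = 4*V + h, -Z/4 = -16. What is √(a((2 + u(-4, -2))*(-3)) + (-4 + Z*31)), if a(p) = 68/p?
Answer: √71331/6 ≈ 44.513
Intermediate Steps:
Z = 64 (Z = -4*(-16) = 64)
u(V, h) = h + 4*V
√(a((2 + u(-4, -2))*(-3)) + (-4 + Z*31)) = √(68/(((2 + (-2 + 4*(-4)))*(-3))) + (-4 + 64*31)) = √(68/(((2 + (-2 - 16))*(-3))) + (-4 + 1984)) = √(68/(((2 - 18)*(-3))) + 1980) = √(68/((-16*(-3))) + 1980) = √(68/48 + 1980) = √(68*(1/48) + 1980) = √(17/12 + 1980) = √(23777/12) = √71331/6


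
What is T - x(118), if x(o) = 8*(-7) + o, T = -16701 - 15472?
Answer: -32235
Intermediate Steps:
T = -32173
x(o) = -56 + o
T - x(118) = -32173 - (-56 + 118) = -32173 - 1*62 = -32173 - 62 = -32235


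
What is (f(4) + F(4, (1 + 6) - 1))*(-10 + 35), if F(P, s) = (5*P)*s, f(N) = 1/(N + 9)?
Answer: 39025/13 ≈ 3001.9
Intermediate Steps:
f(N) = 1/(9 + N)
F(P, s) = 5*P*s
(f(4) + F(4, (1 + 6) - 1))*(-10 + 35) = (1/(9 + 4) + 5*4*((1 + 6) - 1))*(-10 + 35) = (1/13 + 5*4*(7 - 1))*25 = (1/13 + 5*4*6)*25 = (1/13 + 120)*25 = (1561/13)*25 = 39025/13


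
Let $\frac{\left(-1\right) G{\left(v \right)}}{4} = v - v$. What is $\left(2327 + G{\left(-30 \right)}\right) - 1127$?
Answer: $1200$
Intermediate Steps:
$G{\left(v \right)} = 0$ ($G{\left(v \right)} = - 4 \left(v - v\right) = \left(-4\right) 0 = 0$)
$\left(2327 + G{\left(-30 \right)}\right) - 1127 = \left(2327 + 0\right) - 1127 = 2327 - 1127 = 1200$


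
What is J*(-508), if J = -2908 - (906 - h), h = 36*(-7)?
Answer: 2065528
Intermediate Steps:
h = -252
J = -4066 (J = -2908 - (906 - 1*(-252)) = -2908 - (906 + 252) = -2908 - 1*1158 = -2908 - 1158 = -4066)
J*(-508) = -4066*(-508) = 2065528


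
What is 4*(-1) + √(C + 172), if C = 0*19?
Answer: -4 + 2*√43 ≈ 9.1149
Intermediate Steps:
C = 0
4*(-1) + √(C + 172) = 4*(-1) + √(0 + 172) = -4 + √172 = -4 + 2*√43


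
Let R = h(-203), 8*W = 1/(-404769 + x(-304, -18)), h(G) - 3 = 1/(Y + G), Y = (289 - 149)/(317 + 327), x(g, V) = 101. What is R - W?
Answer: 513891625/171579232 ≈ 2.9951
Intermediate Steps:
Y = 5/23 (Y = 140/644 = 140*(1/644) = 5/23 ≈ 0.21739)
h(G) = 3 + 1/(5/23 + G)
W = -1/3237344 (W = 1/(8*(-404769 + 101)) = (1/8)/(-404668) = (1/8)*(-1/404668) = -1/3237344 ≈ -3.0890e-7)
R = 13969/4664 (R = (38 + 69*(-203))/(5 + 23*(-203)) = (38 - 14007)/(5 - 4669) = -13969/(-4664) = -1/4664*(-13969) = 13969/4664 ≈ 2.9951)
R - W = 13969/4664 - 1*(-1/3237344) = 13969/4664 + 1/3237344 = 513891625/171579232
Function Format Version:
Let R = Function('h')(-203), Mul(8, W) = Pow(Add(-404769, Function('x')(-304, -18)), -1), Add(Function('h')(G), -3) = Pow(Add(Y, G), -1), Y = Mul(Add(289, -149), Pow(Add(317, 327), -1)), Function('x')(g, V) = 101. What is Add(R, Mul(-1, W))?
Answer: Rational(513891625, 171579232) ≈ 2.9951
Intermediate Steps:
Y = Rational(5, 23) (Y = Mul(140, Pow(644, -1)) = Mul(140, Rational(1, 644)) = Rational(5, 23) ≈ 0.21739)
Function('h')(G) = Add(3, Pow(Add(Rational(5, 23), G), -1))
W = Rational(-1, 3237344) (W = Mul(Rational(1, 8), Pow(Add(-404769, 101), -1)) = Mul(Rational(1, 8), Pow(-404668, -1)) = Mul(Rational(1, 8), Rational(-1, 404668)) = Rational(-1, 3237344) ≈ -3.0890e-7)
R = Rational(13969, 4664) (R = Mul(Pow(Add(5, Mul(23, -203)), -1), Add(38, Mul(69, -203))) = Mul(Pow(Add(5, -4669), -1), Add(38, -14007)) = Mul(Pow(-4664, -1), -13969) = Mul(Rational(-1, 4664), -13969) = Rational(13969, 4664) ≈ 2.9951)
Add(R, Mul(-1, W)) = Add(Rational(13969, 4664), Mul(-1, Rational(-1, 3237344))) = Add(Rational(13969, 4664), Rational(1, 3237344)) = Rational(513891625, 171579232)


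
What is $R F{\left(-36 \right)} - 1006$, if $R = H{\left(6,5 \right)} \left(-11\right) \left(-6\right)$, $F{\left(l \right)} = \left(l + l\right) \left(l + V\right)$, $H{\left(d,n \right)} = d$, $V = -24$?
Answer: $1709714$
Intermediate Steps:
$F{\left(l \right)} = 2 l \left(-24 + l\right)$ ($F{\left(l \right)} = \left(l + l\right) \left(l - 24\right) = 2 l \left(-24 + l\right)$)
$R = 396$ ($R = 6 \left(-11\right) \left(-6\right) = \left(-66\right) \left(-6\right) = 396$)
$R F{\left(-36 \right)} - 1006 = 396 \cdot 2 \left(-36\right) \left(-24 - 36\right) - 1006 = 396 \cdot 2 \left(-36\right) \left(-60\right) - 1006 = 396 \cdot 4320 - 1006 = 1710720 - 1006 = 1709714$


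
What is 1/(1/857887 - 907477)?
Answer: -857887/778512721098 ≈ -1.1020e-6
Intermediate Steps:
1/(1/857887 - 907477) = 1/(-778512721098/857887) = -857887/778512721098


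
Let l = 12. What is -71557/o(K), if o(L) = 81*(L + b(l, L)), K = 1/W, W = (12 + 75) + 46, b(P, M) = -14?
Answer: 9517081/150741 ≈ 63.135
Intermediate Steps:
W = 133 (W = 87 + 46 = 133)
K = 1/133 ≈ 0.0075188
o(L) = -1134 + 81*L (o(L) = 81*(L - 14) = 81*(-14 + L) = -1134 + 81*L)
-71557/o(K) = -71557/(-1134 + 81*(1/133)) = -71557/(-1134 + 81/133) = -71557/(-150741/133) = -71557*(-133/150741) = 9517081/150741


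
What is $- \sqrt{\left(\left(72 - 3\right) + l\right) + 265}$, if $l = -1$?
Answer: $- 3 \sqrt{37} \approx -18.248$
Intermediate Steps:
$- \sqrt{\left(\left(72 - 3\right) + l\right) + 265} = - \sqrt{\left(\left(72 - 3\right) - 1\right) + 265} = - \sqrt{\left(69 - 1\right) + 265} = - \sqrt{68 + 265} = - \sqrt{333} = - 3 \sqrt{37}$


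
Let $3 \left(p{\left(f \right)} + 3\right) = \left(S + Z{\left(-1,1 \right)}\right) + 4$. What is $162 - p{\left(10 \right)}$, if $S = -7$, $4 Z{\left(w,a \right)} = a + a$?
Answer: $\frac{995}{6} \approx 165.83$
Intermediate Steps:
$Z{\left(w,a \right)} = \frac{a}{2}$ ($Z{\left(w,a \right)} = \frac{a + a}{4} = \frac{2 a}{4} = \frac{a}{2}$)
$p{\left(f \right)} = - \frac{23}{6}$ ($p{\left(f \right)} = -3 + \frac{\left(-7 + \frac{1}{2} \cdot 1\right) + 4}{3} = -3 + \frac{\left(-7 + \frac{1}{2}\right) + 4}{3} = -3 + \frac{- \frac{13}{2} + 4}{3} = -3 + \frac{1}{3} \left(- \frac{5}{2}\right) = -3 - \frac{5}{6} = - \frac{23}{6}$)
$162 - p{\left(10 \right)} = 162 - - \frac{23}{6} = 162 + \frac{23}{6} = \frac{995}{6}$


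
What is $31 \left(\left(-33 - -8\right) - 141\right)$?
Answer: $-5146$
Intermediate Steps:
$31 \left(\left(-33 - -8\right) - 141\right) = 31 \left(\left(-33 + 8\right) - 141\right) = 31 \left(-25 - 141\right) = 31 \left(-166\right) = -5146$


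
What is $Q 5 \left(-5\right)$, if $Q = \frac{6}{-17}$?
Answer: $\frac{150}{17} \approx 8.8235$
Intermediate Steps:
$Q = - \frac{6}{17}$ ($Q = 6 \left(- \frac{1}{17}\right) = - \frac{6}{17} \approx -0.35294$)
$Q 5 \left(-5\right) = \left(- \frac{6}{17}\right) 5 \left(-5\right) = \left(- \frac{30}{17}\right) \left(-5\right) = \frac{150}{17}$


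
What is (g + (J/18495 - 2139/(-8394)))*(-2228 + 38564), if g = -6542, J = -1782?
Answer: -227795647687464/958315 ≈ -2.3770e+8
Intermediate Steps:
(g + (J/18495 - 2139/(-8394)))*(-2228 + 38564) = (-6542 + (-1782/18495 - 2139/(-8394)))*(-2228 + 38564) = (-6542 + (-1782*1/18495 - 2139*(-1/8394)))*36336 = (-6542 + (-66/685 + 713/2798))*36336 = (-6542 + 303737/1916630)*36336 = -12538289723/1916630*36336 = -227795647687464/958315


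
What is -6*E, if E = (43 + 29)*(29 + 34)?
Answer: -27216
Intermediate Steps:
E = 4536 (E = 72*63 = 4536)
-6*E = -6*4536 = -27216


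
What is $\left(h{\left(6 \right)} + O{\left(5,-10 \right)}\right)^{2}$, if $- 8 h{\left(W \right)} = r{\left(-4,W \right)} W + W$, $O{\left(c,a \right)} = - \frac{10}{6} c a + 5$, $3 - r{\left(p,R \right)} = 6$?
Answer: $\frac{290521}{36} \approx 8070.0$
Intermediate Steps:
$r{\left(p,R \right)} = -3$ ($r{\left(p,R \right)} = 3 - 6 = -3$)
$O{\left(c,a \right)} = 5 - \frac{5 a c}{3}$ ($O{\left(c,a \right)} = \left(-10\right) \frac{1}{6} c a + 5 = - \frac{5 c}{3} a + 5 = - \frac{5 a c}{3} + 5 = 5 - \frac{5 a c}{3}$)
$h{\left(W \right)} = \frac{W}{4}$ ($h{\left(W \right)} = - \frac{- 3 W + W}{8} = - \frac{\left(-2\right) W}{8} = \frac{W}{4}$)
$\left(h{\left(6 \right)} + O{\left(5,-10 \right)}\right)^{2} = \left(\frac{1}{4} \cdot 6 - \left(-5 - \frac{250}{3}\right)\right)^{2} = \left(\frac{3}{2} + \left(5 + \frac{250}{3}\right)\right)^{2} = \left(\frac{3}{2} + \frac{265}{3}\right)^{2} = \left(\frac{539}{6}\right)^{2} = \frac{290521}{36}$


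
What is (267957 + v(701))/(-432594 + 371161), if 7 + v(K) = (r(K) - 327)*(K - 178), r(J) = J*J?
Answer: -257099652/61433 ≈ -4185.0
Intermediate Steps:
r(J) = J**2
v(K) = -7 + (-327 + K**2)*(-178 + K) (v(K) = -7 + (K**2 - 327)*(K - 178) = -7 + (-327 + K**2)*(-178 + K))
(267957 + v(701))/(-432594 + 371161) = (267957 + (58199 + 701**3 - 327*701 - 178*701**2))/(-432594 + 371161) = (267957 + (58199 + 344472101 - 229227 - 178*491401))/(-61433) = (267957 + (58199 + 344472101 - 229227 - 87469378))*(-1/61433) = (267957 + 256831695)*(-1/61433) = 257099652*(-1/61433) = -257099652/61433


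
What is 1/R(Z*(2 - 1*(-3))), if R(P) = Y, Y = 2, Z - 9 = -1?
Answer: ½ ≈ 0.50000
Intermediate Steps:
Z = 8 (Z = 9 - 1 = 8)
R(P) = 2
1/R(Z*(2 - 1*(-3))) = 1/2 = ½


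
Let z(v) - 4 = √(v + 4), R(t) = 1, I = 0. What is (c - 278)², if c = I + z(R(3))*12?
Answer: 53620 - 5520*√5 ≈ 41277.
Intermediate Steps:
z(v) = 4 + √(4 + v) (z(v) = 4 + √(v + 4) = 4 + √(4 + v))
c = 48 + 12*√5 (c = 0 + (4 + √(4 + 1))*12 = 0 + (4 + √5)*12 = 0 + (48 + 12*√5) = 48 + 12*√5 ≈ 74.833)
(c - 278)² = ((48 + 12*√5) - 278)² = (-230 + 12*√5)²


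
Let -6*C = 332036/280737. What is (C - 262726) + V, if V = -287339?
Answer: -463270959733/842211 ≈ -5.5007e+5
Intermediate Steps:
C = -166018/842211 (C = -166018/(3*280737) = -1/6*332036/280737 = -166018/842211 ≈ -0.19712)
(C - 262726) + V = (-166018/842211 - 262726) - 287339 = -221270893204/842211 - 287339 = -463270959733/842211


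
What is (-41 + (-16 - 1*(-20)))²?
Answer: 1369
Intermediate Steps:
(-41 + (-16 - 1*(-20)))² = (-41 + (-16 + 20))² = (-41 + 4)² = (-37)² = 1369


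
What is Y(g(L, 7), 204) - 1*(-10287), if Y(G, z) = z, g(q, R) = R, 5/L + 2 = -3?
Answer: 10491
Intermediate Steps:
L = -1 (L = 5/(-2 - 3) = 5/(-5) = 5*(-⅕) = -1)
Y(g(L, 7), 204) - 1*(-10287) = 204 - 1*(-10287) = 204 + 10287 = 10491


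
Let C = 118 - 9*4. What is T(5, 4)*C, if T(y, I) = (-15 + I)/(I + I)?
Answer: -451/4 ≈ -112.75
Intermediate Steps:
C = 82 (C = 118 - 36 = 82)
T(y, I) = (-15 + I)/(2*I) (T(y, I) = (-15 + I)/((2*I)) = (-15 + I)*(1/(2*I)) = (-15 + I)/(2*I))
T(5, 4)*C = ((½)*(-15 + 4)/4)*82 = ((½)*(¼)*(-11))*82 = -11/8*82 = -451/4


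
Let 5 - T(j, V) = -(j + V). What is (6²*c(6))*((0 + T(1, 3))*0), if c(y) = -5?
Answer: 0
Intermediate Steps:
T(j, V) = 5 + V + j (T(j, V) = 5 - (-1)*(j + V) = 5 - (-1)*(V + j) = 5 - (-V - j) = 5 + (V + j) = 5 + V + j)
(6²*c(6))*((0 + T(1, 3))*0) = (6²*(-5))*((0 + (5 + 3 + 1))*0) = (36*(-5))*((0 + 9)*0) = -1620*0 = -180*0 = 0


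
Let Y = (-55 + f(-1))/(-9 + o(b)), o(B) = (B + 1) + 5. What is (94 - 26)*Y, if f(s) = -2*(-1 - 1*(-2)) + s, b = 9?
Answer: -1972/3 ≈ -657.33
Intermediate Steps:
f(s) = -2 + s (f(s) = -2*(-1 + 2) + s = -2*1 + s = -2 + s)
o(B) = 6 + B (o(B) = (1 + B) + 5 = 6 + B)
Y = -29/3 (Y = (-55 + (-2 - 1))/(-9 + (6 + 9)) = (-55 - 3)/(-9 + 15) = -58/6 = -58*⅙ = -29/3 ≈ -9.6667)
(94 - 26)*Y = (94 - 26)*(-29/3) = 68*(-29/3) = -1972/3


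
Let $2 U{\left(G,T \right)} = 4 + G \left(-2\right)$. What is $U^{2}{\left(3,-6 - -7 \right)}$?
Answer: $1$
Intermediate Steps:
$U{\left(G,T \right)} = 2 - G$ ($U{\left(G,T \right)} = \frac{4 + G \left(-2\right)}{2} = \frac{4 - 2 G}{2} = 2 - G$)
$U^{2}{\left(3,-6 - -7 \right)} = \left(2 - 3\right)^{2} = \left(-1\right)^{2} = 1$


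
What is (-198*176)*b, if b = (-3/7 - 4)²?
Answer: -33488928/49 ≈ -6.8345e+5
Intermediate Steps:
b = 961/49 (b = (-3*⅐ - 4)² = (-3/7 - 4)² = (-31/7)² = 961/49 ≈ 19.612)
(-198*176)*b = -198*176*(961/49) = -34848*961/49 = -33488928/49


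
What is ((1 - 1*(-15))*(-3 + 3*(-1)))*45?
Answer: -4320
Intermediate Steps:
((1 - 1*(-15))*(-3 + 3*(-1)))*45 = ((1 + 15)*(-3 - 3))*45 = (16*(-6))*45 = -96*45 = -4320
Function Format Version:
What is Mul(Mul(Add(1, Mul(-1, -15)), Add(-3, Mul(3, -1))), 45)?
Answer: -4320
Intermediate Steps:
Mul(Mul(Add(1, Mul(-1, -15)), Add(-3, Mul(3, -1))), 45) = Mul(Mul(Add(1, 15), Add(-3, -3)), 45) = Mul(Mul(16, -6), 45) = Mul(-96, 45) = -4320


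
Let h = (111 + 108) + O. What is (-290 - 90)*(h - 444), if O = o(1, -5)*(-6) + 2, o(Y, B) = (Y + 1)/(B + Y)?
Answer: 83600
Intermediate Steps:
o(Y, B) = (1 + Y)/(B + Y)
O = 5 (O = ((1 + 1)/(-5 + 1))*(-6) + 2 = (2/(-4))*(-6) + 2 = -¼*2*(-6) + 2 = -½*(-6) + 2 = 3 + 2 = 5)
h = 224 (h = (111 + 108) + 5 = 219 + 5 = 224)
(-290 - 90)*(h - 444) = (-290 - 90)*(224 - 444) = -380*(-220) = 83600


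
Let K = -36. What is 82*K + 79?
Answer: -2873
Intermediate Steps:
82*K + 79 = 82*(-36) + 79 = -2952 + 79 = -2873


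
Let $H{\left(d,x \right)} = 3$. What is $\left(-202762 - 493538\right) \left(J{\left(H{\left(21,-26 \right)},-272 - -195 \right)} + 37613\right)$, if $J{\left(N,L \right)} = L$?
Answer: $-26136316800$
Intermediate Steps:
$\left(-202762 - 493538\right) \left(J{\left(H{\left(21,-26 \right)},-272 - -195 \right)} + 37613\right) = \left(-202762 - 493538\right) \left(\left(-272 - -195\right) + 37613\right) = - 696300 \left(\left(-272 + 195\right) + 37613\right) = - 696300 \left(-77 + 37613\right) = \left(-696300\right) 37536 = -26136316800$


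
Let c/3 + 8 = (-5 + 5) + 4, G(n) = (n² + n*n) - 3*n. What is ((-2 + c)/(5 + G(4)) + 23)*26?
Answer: 14586/25 ≈ 583.44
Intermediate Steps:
G(n) = -3*n + 2*n² (G(n) = (n² + n²) - 3*n = 2*n² - 3*n = -3*n + 2*n²)
c = -12 (c = -24 + 3*((-5 + 5) + 4) = -24 + 3*(0 + 4) = -24 + 3*4 = -24 + 12 = -12)
((-2 + c)/(5 + G(4)) + 23)*26 = ((-2 - 12)/(5 + 4*(-3 + 2*4)) + 23)*26 = (-14/(5 + 4*(-3 + 8)) + 23)*26 = (-14/(5 + 4*5) + 23)*26 = (-14/(5 + 20) + 23)*26 = (-14/25 + 23)*26 = (561/25)*26 = 14586/25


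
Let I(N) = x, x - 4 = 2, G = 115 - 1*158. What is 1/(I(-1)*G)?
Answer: -1/258 ≈ -0.0038760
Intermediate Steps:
G = -43 (G = 115 - 158 = -43)
x = 6 (x = 4 + 2 = 6)
I(N) = 6
1/(I(-1)*G) = 1/(6*(-43)) = 1/(-258) = -1/258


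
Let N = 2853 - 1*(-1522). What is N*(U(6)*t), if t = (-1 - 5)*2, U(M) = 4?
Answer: -210000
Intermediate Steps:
N = 4375 (N = 2853 + 1522 = 4375)
t = -12 (t = -6*2 = -12)
N*(U(6)*t) = 4375*(4*(-12)) = 4375*(-48) = -210000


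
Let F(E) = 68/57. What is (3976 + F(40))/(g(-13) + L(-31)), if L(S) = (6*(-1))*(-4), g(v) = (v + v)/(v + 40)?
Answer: 1020150/5909 ≈ 172.64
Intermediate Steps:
F(E) = 68/57 (F(E) = 68*(1/57) = 68/57)
g(v) = 2*v/(40 + v) (g(v) = (2*v)/(40 + v) = 2*v/(40 + v))
L(S) = 24 (L(S) = -6*(-4) = 24)
(3976 + F(40))/(g(-13) + L(-31)) = (3976 + 68/57)/(2*(-13)/(40 - 13) + 24) = 226700/(57*(2*(-13)/27 + 24)) = 226700/(57*(2*(-13)*(1/27) + 24)) = 226700/(57*(-26/27 + 24)) = 226700/(57*(622/27)) = (226700/57)*(27/622) = 1020150/5909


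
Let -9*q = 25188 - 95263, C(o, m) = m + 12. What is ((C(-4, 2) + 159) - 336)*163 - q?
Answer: -309196/9 ≈ -34355.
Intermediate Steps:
C(o, m) = 12 + m
q = 70075/9 (q = -(25188 - 95263)/9 = -⅑*(-70075) = 70075/9 ≈ 7786.1)
((C(-4, 2) + 159) - 336)*163 - q = (((12 + 2) + 159) - 336)*163 - 1*70075/9 = ((14 + 159) - 336)*163 - 70075/9 = (173 - 336)*163 - 70075/9 = -163*163 - 70075/9 = -26569 - 70075/9 = -309196/9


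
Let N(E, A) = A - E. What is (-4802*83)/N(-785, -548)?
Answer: -398566/237 ≈ -1681.7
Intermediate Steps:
(-4802*83)/N(-785, -548) = (-4802*83)/(-548 - 1*(-785)) = -398566/(-548 + 785) = -398566/237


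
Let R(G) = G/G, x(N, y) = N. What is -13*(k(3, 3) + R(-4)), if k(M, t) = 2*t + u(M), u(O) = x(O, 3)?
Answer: -130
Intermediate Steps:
u(O) = O
R(G) = 1
k(M, t) = M + 2*t (k(M, t) = 2*t + M = M + 2*t)
-13*(k(3, 3) + R(-4)) = -13*((3 + 2*3) + 1) = -13*((3 + 6) + 1) = -13*(9 + 1) = -13*10 = -130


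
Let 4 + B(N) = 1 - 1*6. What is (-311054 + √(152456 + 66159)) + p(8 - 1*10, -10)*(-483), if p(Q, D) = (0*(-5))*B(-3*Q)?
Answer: -311054 + √218615 ≈ -3.1059e+5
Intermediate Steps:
B(N) = -9 (B(N) = -4 + (1 - 1*6) = -4 + (1 - 6) = -4 - 5 = -9)
p(Q, D) = 0 (p(Q, D) = (0*(-5))*(-9) = 0*(-9) = 0)
(-311054 + √(152456 + 66159)) + p(8 - 1*10, -10)*(-483) = (-311054 + √(152456 + 66159)) + 0*(-483) = (-311054 + √218615) + 0 = -311054 + √218615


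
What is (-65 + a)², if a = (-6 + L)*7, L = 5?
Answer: 5184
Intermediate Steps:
a = -7 (a = (-6 + 5)*7 = -1*7 = -7)
(-65 + a)² = (-65 - 7)² = (-72)² = 5184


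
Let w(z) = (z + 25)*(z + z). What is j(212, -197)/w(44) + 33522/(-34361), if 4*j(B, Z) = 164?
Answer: -202136783/208639992 ≈ -0.96883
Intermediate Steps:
w(z) = 2*z*(25 + z) (w(z) = (25 + z)*(2*z) = 2*z*(25 + z))
j(B, Z) = 41 (j(B, Z) = (¼)*164 = 41)
j(212, -197)/w(44) + 33522/(-34361) = 41/((2*44*(25 + 44))) + 33522/(-34361) = 41/((2*44*69)) + 33522*(-1/34361) = 41/6072 - 33522/34361 = -202136783/208639992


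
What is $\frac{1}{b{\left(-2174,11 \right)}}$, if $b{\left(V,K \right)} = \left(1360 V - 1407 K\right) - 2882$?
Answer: $- \frac{1}{2974999} \approx -3.3613 \cdot 10^{-7}$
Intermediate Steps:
$b{\left(V,K \right)} = -2882 - 1407 K + 1360 V$ ($b{\left(V,K \right)} = \left(- 1407 K + 1360 V\right) - 2882 = -2882 - 1407 K + 1360 V$)
$\frac{1}{b{\left(-2174,11 \right)}} = \frac{1}{-2882 - 15477 + 1360 \left(-2174\right)} = \frac{1}{-2882 - 15477 - 2956640} = \frac{1}{-2974999} = - \frac{1}{2974999}$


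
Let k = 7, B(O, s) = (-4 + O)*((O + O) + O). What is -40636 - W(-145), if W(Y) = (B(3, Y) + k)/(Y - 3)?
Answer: -3007065/74 ≈ -40636.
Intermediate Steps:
B(O, s) = 3*O*(-4 + O) (B(O, s) = (-4 + O)*(2*O + O) = (-4 + O)*(3*O) = 3*O*(-4 + O))
W(Y) = -2/(-3 + Y) (W(Y) = (3*3*(-4 + 3) + 7)/(Y - 3) = (3*3*(-1) + 7)/(-3 + Y) = (-9 + 7)/(-3 + Y) = -2/(-3 + Y))
-40636 - W(-145) = -40636 - (-2)/(-3 - 145) = -40636 - (-2)/(-148) = -40636 - (-2)*(-1)/148 = -40636 - 1*1/74 = -40636 - 1/74 = -3007065/74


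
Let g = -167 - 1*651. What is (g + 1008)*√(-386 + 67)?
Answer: 190*I*√319 ≈ 3393.5*I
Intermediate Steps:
g = -818 (g = -167 - 651 = -818)
(g + 1008)*√(-386 + 67) = (-818 + 1008)*√(-386 + 67) = 190*√(-319) = 190*(I*√319) = 190*I*√319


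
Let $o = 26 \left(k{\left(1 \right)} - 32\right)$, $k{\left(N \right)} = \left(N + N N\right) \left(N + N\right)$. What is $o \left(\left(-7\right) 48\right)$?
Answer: $244608$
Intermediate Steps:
$k{\left(N \right)} = 2 N \left(N + N^{2}\right)$ ($k{\left(N \right)} = \left(N + N^{2}\right) 2 N = 2 N \left(N + N^{2}\right)$)
$o = -728$ ($o = 26 \left(2 \cdot 1^{2} \left(1 + 1\right) - 32\right) = 26 \left(2 \cdot 1 \cdot 2 - 32\right) = 26 \left(4 - 32\right) = 26 \left(-28\right) = -728$)
$o \left(\left(-7\right) 48\right) = - 728 \left(\left(-7\right) 48\right) = \left(-728\right) \left(-336\right) = 244608$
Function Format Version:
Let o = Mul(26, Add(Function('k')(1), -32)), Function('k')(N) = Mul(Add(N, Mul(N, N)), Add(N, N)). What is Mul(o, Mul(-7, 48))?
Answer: 244608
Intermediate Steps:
Function('k')(N) = Mul(2, N, Add(N, Pow(N, 2))) (Function('k')(N) = Mul(Add(N, Pow(N, 2)), Mul(2, N)) = Mul(2, N, Add(N, Pow(N, 2))))
o = -728 (o = Mul(26, Add(Mul(2, Pow(1, 2), Add(1, 1)), -32)) = Mul(26, Add(Mul(2, 1, 2), -32)) = Mul(26, Add(4, -32)) = Mul(26, -28) = -728)
Mul(o, Mul(-7, 48)) = Mul(-728, Mul(-7, 48)) = Mul(-728, -336) = 244608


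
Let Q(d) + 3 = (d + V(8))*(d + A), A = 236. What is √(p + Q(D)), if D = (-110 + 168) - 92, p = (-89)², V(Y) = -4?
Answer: 11*√2 ≈ 15.556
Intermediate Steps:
p = 7921
D = -34 (D = 58 - 92 = -34)
Q(d) = -3 + (-4 + d)*(236 + d) (Q(d) = -3 + (d - 4)*(d + 236) = -3 + (-4 + d)*(236 + d))
√(p + Q(D)) = √(7921 + (-947 + (-34)² + 232*(-34))) = √(7921 + (-947 + 1156 - 7888)) = √(7921 - 7679) = √242 = 11*√2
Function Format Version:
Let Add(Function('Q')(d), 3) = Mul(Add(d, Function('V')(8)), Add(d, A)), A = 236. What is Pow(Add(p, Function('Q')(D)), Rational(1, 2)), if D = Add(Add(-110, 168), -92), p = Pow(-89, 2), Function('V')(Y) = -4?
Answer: Mul(11, Pow(2, Rational(1, 2))) ≈ 15.556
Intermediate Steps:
p = 7921
D = -34 (D = Add(58, -92) = -34)
Function('Q')(d) = Add(-3, Mul(Add(-4, d), Add(236, d))) (Function('Q')(d) = Add(-3, Mul(Add(d, -4), Add(d, 236))) = Add(-3, Mul(Add(-4, d), Add(236, d))))
Pow(Add(p, Function('Q')(D)), Rational(1, 2)) = Pow(Add(7921, Add(-947, Pow(-34, 2), Mul(232, -34))), Rational(1, 2)) = Pow(Add(7921, Add(-947, 1156, -7888)), Rational(1, 2)) = Pow(Add(7921, -7679), Rational(1, 2)) = Pow(242, Rational(1, 2)) = Mul(11, Pow(2, Rational(1, 2)))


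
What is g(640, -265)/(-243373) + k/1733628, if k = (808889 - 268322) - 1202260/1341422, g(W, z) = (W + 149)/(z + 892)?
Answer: 1418575211156438315/4549531445476887012 ≈ 0.31181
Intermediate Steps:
g(W, z) = (149 + W)/(892 + z)
k = 362563632007/670711 (k = 540567 - 1202260*1/1341422 = 540567 - 601130/670711 = 362563632007/670711 ≈ 5.4057e+5)
g(640, -265)/(-243373) + k/1733628 = ((149 + 640)/(892 - 265))/(-243373) + (362563632007/670711)/1733628 = (789/627)*(-1/243373) + (362563632007/670711)*(1/1733628) = ((1/627)*789)*(-1/243373) + 362563632007/1162763369508 = (263/209)*(-1/243373) + 362563632007/1162763369508 = -263/50864957 + 362563632007/1162763369508 = 1418575211156438315/4549531445476887012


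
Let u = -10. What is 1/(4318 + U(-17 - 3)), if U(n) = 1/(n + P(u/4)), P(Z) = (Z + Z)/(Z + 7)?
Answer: 190/820411 ≈ 0.00023159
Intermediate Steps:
P(Z) = 2*Z/(7 + Z) (P(Z) = (2*Z)/(7 + Z) = 2*Z/(7 + Z))
U(n) = 1/(-10/9 + n) (U(n) = 1/(n + 2*(-10/4)/(7 - 10/4)) = 1/(n + 2*(-10*¼)/(7 - 10*¼)) = 1/(n + 2*(-5/2)/(7 - 5/2)) = 1/(n + 2*(-5/2)/(9/2)) = 1/(n + 2*(-5/2)*(2/9)) = 1/(n - 10/9) = 1/(-10/9 + n))
1/(4318 + U(-17 - 3)) = 1/(4318 + 9/(-10 + 9*(-17 - 3))) = 1/(4318 + 9/(-10 + 9*(-20))) = 1/(4318 + 9/(-10 - 180)) = 1/(4318 + 9/(-190)) = 1/(4318 + 9*(-1/190)) = 1/(4318 - 9/190) = 1/(820411/190) = 190/820411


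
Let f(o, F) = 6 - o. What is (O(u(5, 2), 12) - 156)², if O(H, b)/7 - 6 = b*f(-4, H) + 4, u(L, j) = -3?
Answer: 568516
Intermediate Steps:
O(H, b) = 70 + 70*b (O(H, b) = 42 + 7*(b*(6 - 1*(-4)) + 4) = 42 + 7*(b*(6 + 4) + 4) = 42 + 7*(b*10 + 4) = 42 + 7*(10*b + 4) = 42 + 7*(4 + 10*b) = 42 + (28 + 70*b) = 70 + 70*b)
(O(u(5, 2), 12) - 156)² = ((70 + 70*12) - 156)² = ((70 + 840) - 156)² = (910 - 156)² = 754² = 568516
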